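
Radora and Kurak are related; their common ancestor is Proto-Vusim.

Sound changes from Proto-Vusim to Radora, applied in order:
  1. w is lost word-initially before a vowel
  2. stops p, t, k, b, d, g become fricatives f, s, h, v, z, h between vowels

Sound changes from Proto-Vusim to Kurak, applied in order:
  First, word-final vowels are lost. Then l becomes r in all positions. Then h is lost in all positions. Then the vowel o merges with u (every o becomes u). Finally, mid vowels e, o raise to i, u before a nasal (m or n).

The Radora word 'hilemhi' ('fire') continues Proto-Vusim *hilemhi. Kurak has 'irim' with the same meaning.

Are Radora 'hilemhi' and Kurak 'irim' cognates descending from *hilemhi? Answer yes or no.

Derive the expected Kurak reflex of *hilemhi:
Kurak: *hilemhi
  hilemhi → hilemh   [apocope]
  hilemh → hiremh   [unconditioned shift]
  hiremh → irem   [h-loss]
  irem (rule 4 does not apply)
  irem → irim   [pre-nasal raising]
  giving Kurak irim.
Kurak 'irim' matches the regular reflex exactly, so the pair is cognate.

yes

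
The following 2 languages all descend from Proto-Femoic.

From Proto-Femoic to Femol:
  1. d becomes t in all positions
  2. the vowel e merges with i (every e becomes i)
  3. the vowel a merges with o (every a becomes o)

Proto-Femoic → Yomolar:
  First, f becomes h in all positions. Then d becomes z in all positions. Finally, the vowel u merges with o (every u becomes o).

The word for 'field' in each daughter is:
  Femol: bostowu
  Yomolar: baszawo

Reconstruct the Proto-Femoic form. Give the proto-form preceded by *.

*basdawu

Position 5: Femol has o, Yomolar has a. Yomolar preserves a here (none of its changes turn any other segment into a), so the proto-segment is *a.
Position 4: Femol has t, Yomolar has z. Taking the neighbouring segments as reconstructed: Femol t could go back to *t or *d; Yomolar z could go back to *d or *z — the one source consistent with every daughter is *d.
Position 7: Femol has u, Yomolar has o. Femol preserves u here (none of its changes turn any other segment into u), so the proto-segment is *u.
This points to *basdawu. Verify forward in each daughter:
Femol: *basdawu > bastawu > bostowu  (by unconditioned shift, vowel merger)
Yomolar: *basdawu > baszawu > baszawo  (by unconditioned shift, vowel merger)
Only *basdawu yields all of Femol bostowu, Yomolar baszawo.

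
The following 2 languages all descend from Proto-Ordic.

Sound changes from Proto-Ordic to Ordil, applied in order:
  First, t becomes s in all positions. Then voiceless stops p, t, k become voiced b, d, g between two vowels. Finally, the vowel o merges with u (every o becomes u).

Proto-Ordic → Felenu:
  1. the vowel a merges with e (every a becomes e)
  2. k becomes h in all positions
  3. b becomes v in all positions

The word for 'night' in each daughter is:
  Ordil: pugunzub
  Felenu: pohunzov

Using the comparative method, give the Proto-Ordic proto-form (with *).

*pokunzob

Position 3: Ordil has g, Felenu has h. Taking the neighbouring segments as reconstructed: Ordil g could go back to *k or *g; Felenu h could go back to *k or *h — the one source consistent with every daughter is *k.
Position 7: Ordil has u, Felenu has o. Felenu preserves o here (none of its changes turn any other segment into o), so the proto-segment is *o.
Position 8: Ordil has b, Felenu has v. Taking the neighbouring segments as reconstructed: Ordil b can only go back to *b; Felenu v could go back to *b or *v — the one source consistent with every daughter is *b.
Continuing position by position gives *pokunzob; check it forward:
Ordil: *pokunzob
  pokunzob (rule 1 does not apply)
  pokunzob → pogunzob   [intervocalic voicing]
  pogunzob → pugunzub   [vowel merger]
  giving Ordil pugunzub.
Felenu: *pokunzob
  pokunzob (rule 1 does not apply)
  pokunzob → pohunzob   [unconditioned shift]
  pohunzob → pohunzov   [unconditioned shift]
  giving Felenu pohunzov.
Only *pokunzob yields all of Ordil pugunzub, Felenu pohunzov.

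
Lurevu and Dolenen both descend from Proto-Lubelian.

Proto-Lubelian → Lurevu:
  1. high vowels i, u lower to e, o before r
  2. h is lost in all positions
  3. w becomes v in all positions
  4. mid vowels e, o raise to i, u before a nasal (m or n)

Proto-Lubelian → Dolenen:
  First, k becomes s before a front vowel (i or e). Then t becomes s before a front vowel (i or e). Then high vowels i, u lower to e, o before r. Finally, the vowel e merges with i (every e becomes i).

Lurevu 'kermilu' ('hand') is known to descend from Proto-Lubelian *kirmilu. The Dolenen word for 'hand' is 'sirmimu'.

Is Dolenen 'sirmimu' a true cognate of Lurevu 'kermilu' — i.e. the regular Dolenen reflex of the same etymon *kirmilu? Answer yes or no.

no

Derive the expected Dolenen reflex of *kirmilu:
Dolenen: *kirmilu > sirmilu > sermilu > sirmilu  (by palatalisation, pre-rhotic lowering, vowel merger)
The regular Dolenen reflex would be 'sirmilu', but the attested form is 'sirmimu'. The correspondence is irregular, so they are not cognates (the Dolenen form has a different source).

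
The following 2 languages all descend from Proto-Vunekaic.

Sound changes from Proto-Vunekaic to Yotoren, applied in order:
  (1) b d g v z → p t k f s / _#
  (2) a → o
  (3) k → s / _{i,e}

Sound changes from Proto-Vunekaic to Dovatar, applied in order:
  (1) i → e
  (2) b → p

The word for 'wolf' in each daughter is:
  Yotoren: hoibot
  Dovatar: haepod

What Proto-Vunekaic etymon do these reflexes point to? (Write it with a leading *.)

Position 4: Yotoren has b, Dovatar has p. Yotoren preserves b here (none of its changes turn any other segment into b), so the proto-segment is *b.
Position 6: Yotoren has t, Dovatar has d. Dovatar preserves d here (none of its changes turn any other segment into d), so the proto-segment is *d.
Continuing position by position gives *haibod; check it forward:
Yotoren: *haibod > haibot > hoibot  (by final devoicing, vowel merger)
Dovatar: start from *haibod.
  rule 1 (vowel merger): haibod → haebod
  rule 2 (unconditioned shift): haebod → haepod
  ⇒ Dovatar haepod
Only *haibod yields all of Yotoren hoibot, Dovatar haepod.

*haibod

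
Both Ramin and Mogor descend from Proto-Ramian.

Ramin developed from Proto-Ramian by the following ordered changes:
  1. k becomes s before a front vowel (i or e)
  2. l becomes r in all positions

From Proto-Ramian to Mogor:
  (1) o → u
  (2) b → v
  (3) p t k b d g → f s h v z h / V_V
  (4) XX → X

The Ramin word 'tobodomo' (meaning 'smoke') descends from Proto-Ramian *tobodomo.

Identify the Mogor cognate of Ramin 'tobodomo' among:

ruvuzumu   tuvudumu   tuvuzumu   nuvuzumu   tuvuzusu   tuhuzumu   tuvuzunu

tuvuzumu

Mogor: *tobodomo
  tobodomo → tubudumu   [vowel merger]
  tubudumu → tuvudumu   [unconditioned shift]
  tuvudumu → tuvuzumu   [intervocalic lenition]
  tuvuzumu (rule 4 does not apply)
  giving Mogor tuvuzumu.
The other candidates each miss or misapply at least one Mogor change.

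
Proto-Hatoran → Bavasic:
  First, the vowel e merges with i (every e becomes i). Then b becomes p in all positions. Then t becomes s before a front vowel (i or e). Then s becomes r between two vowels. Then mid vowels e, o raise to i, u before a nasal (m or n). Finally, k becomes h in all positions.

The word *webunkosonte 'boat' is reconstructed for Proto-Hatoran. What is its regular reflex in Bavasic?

wipunhorunsi

Bavasic: *webunkosonte > wibunkosonti > wipunkosonti > wipunkosonsi > wipunkoronsi > wipunkorunsi > wipunhorunsi  (by vowel merger, unconditioned shift, palatalisation, rhotacism, pre-nasal raising, unconditioned shift)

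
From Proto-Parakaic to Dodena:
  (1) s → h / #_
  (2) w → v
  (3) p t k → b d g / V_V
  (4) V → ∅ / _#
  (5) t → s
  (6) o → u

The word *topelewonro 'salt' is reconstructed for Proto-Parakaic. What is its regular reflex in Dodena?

subelevunr

Dodena: start from *topelewonro.
  rule 1: no change — topelewonro
  rule 2 (unconditioned shift): topelewonro → topelevonro
  rule 3 (intervocalic voicing): topelevonro → tobelevonro
  rule 4 (apocope): tobelevonro → tobelevonr
  rule 5 (unconditioned shift): tobelevonr → sobelevonr
  rule 6 (vowel merger): sobelevonr → subelevunr
  ⇒ Dodena subelevunr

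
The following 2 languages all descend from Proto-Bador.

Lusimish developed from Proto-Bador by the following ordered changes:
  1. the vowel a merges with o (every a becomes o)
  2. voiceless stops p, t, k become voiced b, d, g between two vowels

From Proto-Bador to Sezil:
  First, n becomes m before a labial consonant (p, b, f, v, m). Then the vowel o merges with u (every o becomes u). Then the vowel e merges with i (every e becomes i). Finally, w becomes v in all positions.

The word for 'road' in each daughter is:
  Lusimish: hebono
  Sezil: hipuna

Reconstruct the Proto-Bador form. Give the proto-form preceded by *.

Position 4: Lusimish has o, Sezil has u. Taking the neighbouring segments as reconstructed: Lusimish o could go back to *a or *o; Sezil u could go back to *o or *u — the one source consistent with every daughter is *o.
Position 2: Lusimish has e, Sezil has i. Lusimish preserves e here (none of its changes turn any other segment into e), so the proto-segment is *e.
Position 6: Lusimish has o, Sezil has a. Sezil preserves a here (none of its changes turn any other segment into a), so the proto-segment is *a.
Verify the candidate proto-form against each daughter:
Lusimish: *hepona
  hepona → hepono   [vowel merger]
  hepono → hebono   [intervocalic voicing]
  giving Lusimish hebono.
Sezil: start from *hepona.
  rule 1: no change — hepona
  rule 2 (vowel merger): hepona → hepuna
  rule 3 (vowel merger): hepuna → hipuna
  rule 4: no change — hipuna
  ⇒ Sezil hipuna
*hepona is the unique common source.

*hepona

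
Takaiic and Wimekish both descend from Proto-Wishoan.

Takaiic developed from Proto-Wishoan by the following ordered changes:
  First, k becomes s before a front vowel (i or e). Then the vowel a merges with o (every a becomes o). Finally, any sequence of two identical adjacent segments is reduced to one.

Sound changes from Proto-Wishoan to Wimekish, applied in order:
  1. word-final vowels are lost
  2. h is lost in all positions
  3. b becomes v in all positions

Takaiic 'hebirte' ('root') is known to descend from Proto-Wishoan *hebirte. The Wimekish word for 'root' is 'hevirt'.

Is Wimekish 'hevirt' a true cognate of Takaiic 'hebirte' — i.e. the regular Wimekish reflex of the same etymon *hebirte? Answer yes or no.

Derive the expected Wimekish reflex of *hebirte:
Wimekish: *hebirte > hebirt > ebirt > evirt  (by apocope, h-loss, unconditioned shift)
The regular Wimekish reflex would be 'evirt', but the attested form is 'hevirt'. The correspondence is irregular, so they are not cognates (the Wimekish form has a different source).

no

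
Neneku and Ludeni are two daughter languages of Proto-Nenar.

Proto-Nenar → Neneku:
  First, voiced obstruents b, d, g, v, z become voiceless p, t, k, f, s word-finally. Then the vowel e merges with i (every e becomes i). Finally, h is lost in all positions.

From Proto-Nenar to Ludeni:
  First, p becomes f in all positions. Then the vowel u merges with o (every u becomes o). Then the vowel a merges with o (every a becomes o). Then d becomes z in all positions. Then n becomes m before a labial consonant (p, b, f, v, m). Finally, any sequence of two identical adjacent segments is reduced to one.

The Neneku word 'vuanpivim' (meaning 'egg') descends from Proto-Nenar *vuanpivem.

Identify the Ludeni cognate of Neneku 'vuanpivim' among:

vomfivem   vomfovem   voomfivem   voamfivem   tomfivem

vomfivem

Ludeni: *vuanpivem > vuanfivem > voanfivem > voonfivem > voomfivem > vomfivem  (by unconditioned shift, vowel merger, vowel merger, nasal place assimilation, degemination)
Among the options, 'vomfivem' alone shows every Ludeni change applied in order.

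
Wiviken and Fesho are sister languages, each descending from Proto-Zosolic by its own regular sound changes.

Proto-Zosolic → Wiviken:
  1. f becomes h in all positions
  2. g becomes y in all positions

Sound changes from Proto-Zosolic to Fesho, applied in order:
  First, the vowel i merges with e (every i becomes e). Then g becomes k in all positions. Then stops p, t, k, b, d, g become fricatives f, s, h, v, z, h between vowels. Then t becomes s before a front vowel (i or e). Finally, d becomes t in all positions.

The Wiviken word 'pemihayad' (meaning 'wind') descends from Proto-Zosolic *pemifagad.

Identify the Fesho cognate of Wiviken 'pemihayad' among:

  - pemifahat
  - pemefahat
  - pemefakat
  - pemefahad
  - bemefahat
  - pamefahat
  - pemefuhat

Fesho: start from *pemifagad.
  rule 1 (vowel merger): pemifagad → pemefagad
  rule 2 (unconditioned shift): pemefagad → pemefakad
  rule 3 (intervocalic lenition): pemefakad → pemefahad
  rule 4: no change — pemefahad
  rule 5 (unconditioned shift): pemefahad → pemefahat
  ⇒ Fesho pemefahat
Only 'pemefahat' matches the regular Fesho development of *pemifagad.

pemefahat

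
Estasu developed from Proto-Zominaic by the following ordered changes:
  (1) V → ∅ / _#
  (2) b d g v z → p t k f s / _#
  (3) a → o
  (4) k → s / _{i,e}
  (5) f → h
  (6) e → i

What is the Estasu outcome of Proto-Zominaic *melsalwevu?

milsolwih

Estasu: start from *melsalwevu.
  rule 1 (apocope): melsalwevu → melsalwev
  rule 2 (final devoicing): melsalwev → melsalwef
  rule 3 (vowel merger): melsalwef → melsolwef
  rule 4: no change — melsolwef
  rule 5 (unconditioned shift): melsolwef → melsolweh
  rule 6 (vowel merger): melsolweh → milsolwih
  ⇒ Estasu milsolwih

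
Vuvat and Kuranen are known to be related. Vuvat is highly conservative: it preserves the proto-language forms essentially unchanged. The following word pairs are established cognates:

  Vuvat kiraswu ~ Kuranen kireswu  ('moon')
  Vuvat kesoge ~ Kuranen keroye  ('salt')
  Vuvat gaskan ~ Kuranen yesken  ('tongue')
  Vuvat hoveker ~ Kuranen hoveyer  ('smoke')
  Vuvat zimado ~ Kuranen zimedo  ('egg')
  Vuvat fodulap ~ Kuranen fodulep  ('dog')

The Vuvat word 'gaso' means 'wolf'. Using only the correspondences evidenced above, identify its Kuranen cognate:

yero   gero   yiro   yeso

gaskan ~ yesken — Vuvat g corresponds to Kuranen y word-initially before a back vowel.
kiraswu ~ kireswu, gaskan ~ yesken — Vuvat a corresponds to Kuranen e after a consonant, before a consonant other than r, m, n, p, b, f, v.
kesoge ~ keroye — Vuvat s corresponds to Kuranen r between vowels (before a back vowel).
Applying these to Vuvat 'gaso':
  gaso → yaso   (g→y word-initially before a back vowel)
  yaso → yeso   (a→e after a consonant, before a consonant other than r, m, n, p, b, f, v)
  yeso → yero   (s→r between vowels (before a back vowel))
So the Kuranen cognate is 'yero'.

yero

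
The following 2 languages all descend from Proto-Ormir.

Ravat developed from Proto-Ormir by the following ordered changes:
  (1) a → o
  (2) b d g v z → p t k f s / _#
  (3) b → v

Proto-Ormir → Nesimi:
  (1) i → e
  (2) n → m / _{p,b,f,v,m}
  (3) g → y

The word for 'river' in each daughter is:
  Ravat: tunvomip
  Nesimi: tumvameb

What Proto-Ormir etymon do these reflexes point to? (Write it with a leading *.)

*tunvamib

Position 5: Ravat has o, Nesimi has a. Nesimi preserves a here (none of its changes turn any other segment into a), so the proto-segment is *a.
Position 3: Ravat has n, Nesimi has m. Ravat preserves n here (none of its changes turn any other segment into n), so the proto-segment is *n.
Position 8: Ravat has p, Nesimi has b. Nesimi preserves b here (none of its changes turn any other segment into b), so the proto-segment is *b.
Continuing position by position gives *tunvamib; check it forward:
Ravat: *tunvamib > tunvomib > tunvomip  (by vowel merger, final devoicing)
Nesimi: start from *tunvamib.
  rule 1 (vowel merger): tunvamib → tunvameb
  rule 2 (nasal place assimilation): tunvameb → tumvameb
  rule 3: no change — tumvameb
  ⇒ Nesimi tumvameb
No other proto-form is consistent with every reflex, so the reconstruction is *tunvamib.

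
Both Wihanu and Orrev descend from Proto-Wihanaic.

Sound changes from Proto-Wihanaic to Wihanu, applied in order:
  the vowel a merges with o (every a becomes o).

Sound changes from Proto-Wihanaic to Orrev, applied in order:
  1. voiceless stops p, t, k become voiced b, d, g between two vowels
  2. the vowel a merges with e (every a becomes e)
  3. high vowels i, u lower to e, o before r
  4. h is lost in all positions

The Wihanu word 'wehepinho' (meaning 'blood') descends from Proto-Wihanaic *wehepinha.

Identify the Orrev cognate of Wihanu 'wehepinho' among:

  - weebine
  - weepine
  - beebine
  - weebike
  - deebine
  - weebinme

weebine

Orrev: start from *wehepinha.
  rule 1 (intervocalic voicing): wehepinha → wehebinha
  rule 2 (vowel merger): wehebinha → wehebinhe
  rule 3: no change — wehebinhe
  rule 4 (h-loss): wehebinhe → weebine
  ⇒ Orrev weebine
Among the options, 'weebine' alone shows every Orrev change applied in order.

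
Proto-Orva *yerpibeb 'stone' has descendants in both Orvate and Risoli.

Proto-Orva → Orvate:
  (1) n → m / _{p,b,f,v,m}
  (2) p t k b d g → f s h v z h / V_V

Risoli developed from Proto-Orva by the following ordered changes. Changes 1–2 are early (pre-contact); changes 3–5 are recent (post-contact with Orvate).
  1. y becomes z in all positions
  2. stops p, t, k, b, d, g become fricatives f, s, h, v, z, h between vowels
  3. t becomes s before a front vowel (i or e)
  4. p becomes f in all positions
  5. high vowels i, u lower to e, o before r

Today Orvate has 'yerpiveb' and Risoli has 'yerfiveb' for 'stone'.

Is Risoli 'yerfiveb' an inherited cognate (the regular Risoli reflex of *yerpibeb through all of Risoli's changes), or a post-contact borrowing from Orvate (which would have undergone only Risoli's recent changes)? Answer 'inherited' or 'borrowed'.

If inherited, *yerpibeb would pass through all of Risoli's changes:
Risoli: *yerpibeb > zerpibeb > zerpiveb > zerfiveb  (by unconditioned shift, intervocalic lenition, unconditioned shift)
If borrowed from Orvate 'yerpiveb' after the early changes, it would undergo only the recent ones:
  rule 3 (palatalisation): no change (yerpiveb)
  rule 4 (unconditioned shift): yerpiveb → yerfiveb
  rule 5 (pre-rhotic lowering): no change (yerfiveb)
  ⇒ as a loan: yerfiveb
Risoli 'yerfiveb' matches the loan outcome 'yerfiveb', not the inherited 'zerfiveb' — it skipped the early Risoli changes, so it was borrowed from Orvate.

borrowed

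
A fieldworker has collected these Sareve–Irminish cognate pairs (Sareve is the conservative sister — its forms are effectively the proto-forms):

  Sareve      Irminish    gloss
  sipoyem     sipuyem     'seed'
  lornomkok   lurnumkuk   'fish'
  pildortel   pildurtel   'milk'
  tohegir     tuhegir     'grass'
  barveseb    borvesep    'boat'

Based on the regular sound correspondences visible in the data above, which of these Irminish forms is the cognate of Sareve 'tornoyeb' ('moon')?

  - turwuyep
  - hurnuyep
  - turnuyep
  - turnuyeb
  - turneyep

turnuyep

lornomkok ~ lurnumkuk, pildortel ~ pildurtel — Sareve o corresponds to Irminish u after a consonant, before r.
sipoyem ~ sipuyem, lornomkok ~ lurnumkuk — Sareve o corresponds to Irminish u after a consonant, before a consonant other than r, m, n, p, b, f, v.
barveseb ~ borvesep — Sareve b corresponds to Irminish p word-finally.
Applying these to Sareve 'tornoyeb':
  tornoyeb → turnoyeb   (o→u after a consonant, before r)
  turnoyeb → turnuyeb   (o→u after a consonant, before a consonant other than r, m, n, p, b, f, v)
  turnuyeb → turnuyep   (b→p word-finally)
So the Irminish cognate is 'turnuyep'.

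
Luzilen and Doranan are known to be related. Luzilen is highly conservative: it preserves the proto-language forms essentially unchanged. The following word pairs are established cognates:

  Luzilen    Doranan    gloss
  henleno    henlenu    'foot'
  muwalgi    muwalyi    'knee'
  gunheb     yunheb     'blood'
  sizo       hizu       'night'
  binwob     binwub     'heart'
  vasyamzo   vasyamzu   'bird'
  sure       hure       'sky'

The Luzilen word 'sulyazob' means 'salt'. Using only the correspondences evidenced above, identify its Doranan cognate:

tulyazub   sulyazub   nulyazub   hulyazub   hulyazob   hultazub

sure ~ hure — Luzilen s corresponds to Doranan h word-initially before a back vowel.
binwob ~ binwub — Luzilen o corresponds to Doranan u after a consonant, before a labial obstruent.
Applying these to Luzilen 'sulyazob':
  sulyazob → hulyazob   (s→h word-initially before a back vowel)
  hulyazob → hulyazub   (o→u after a consonant, before a labial obstruent)
So the Doranan cognate is 'hulyazub'.

hulyazub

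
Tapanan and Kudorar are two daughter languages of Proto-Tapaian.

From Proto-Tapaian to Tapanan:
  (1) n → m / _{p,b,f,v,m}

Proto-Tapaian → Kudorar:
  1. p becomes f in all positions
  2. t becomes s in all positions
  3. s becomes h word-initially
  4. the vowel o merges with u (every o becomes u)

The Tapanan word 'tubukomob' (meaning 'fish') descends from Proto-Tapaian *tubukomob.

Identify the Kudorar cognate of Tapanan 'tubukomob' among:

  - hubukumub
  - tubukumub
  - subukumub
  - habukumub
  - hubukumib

hubukumub

Kudorar: *tubukomob
  tubukomob (rule 1 does not apply)
  tubukomob → subukomob   [unconditioned shift]
  subukomob → hubukomob   [debuccalisation]
  hubukomob → hubukumub   [vowel merger]
  giving Kudorar hubukumub.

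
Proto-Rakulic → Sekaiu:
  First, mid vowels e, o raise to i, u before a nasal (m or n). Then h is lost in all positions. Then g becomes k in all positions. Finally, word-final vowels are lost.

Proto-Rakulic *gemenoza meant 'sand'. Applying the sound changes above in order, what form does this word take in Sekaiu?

kiminoz

Sekaiu: *gemenoza > giminoza > kiminoza > kiminoz  (by pre-nasal raising, unconditioned shift, apocope)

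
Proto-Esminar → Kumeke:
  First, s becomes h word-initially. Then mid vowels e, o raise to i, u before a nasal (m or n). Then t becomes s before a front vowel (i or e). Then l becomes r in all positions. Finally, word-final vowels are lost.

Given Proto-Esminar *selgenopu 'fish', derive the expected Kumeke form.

herginop

Kumeke: *selgenopu
  selgenopu → helgenopu   [debuccalisation]
  helgenopu → helginopu   [pre-nasal raising]
  helginopu (rule 3 does not apply)
  helginopu → herginopu   [unconditioned shift]
  herginopu → herginop   [apocope]
  giving Kumeke herginop.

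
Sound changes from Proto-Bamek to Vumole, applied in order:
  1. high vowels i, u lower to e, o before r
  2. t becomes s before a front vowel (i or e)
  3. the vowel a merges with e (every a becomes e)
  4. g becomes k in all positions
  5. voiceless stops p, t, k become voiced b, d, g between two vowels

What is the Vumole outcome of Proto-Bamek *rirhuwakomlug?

Vumole: *rirhuwakomlug
  rirhuwakomlug → rerhuwakomlug   [pre-rhotic lowering]
  rerhuwakomlug (rule 2 does not apply)
  rerhuwakomlug → rerhuwekomlug   [vowel merger]
  rerhuwekomlug → rerhuwekomluk   [unconditioned shift]
  rerhuwekomluk → rerhuwegomluk   [intervocalic voicing]
  giving Vumole rerhuwegomluk.

rerhuwegomluk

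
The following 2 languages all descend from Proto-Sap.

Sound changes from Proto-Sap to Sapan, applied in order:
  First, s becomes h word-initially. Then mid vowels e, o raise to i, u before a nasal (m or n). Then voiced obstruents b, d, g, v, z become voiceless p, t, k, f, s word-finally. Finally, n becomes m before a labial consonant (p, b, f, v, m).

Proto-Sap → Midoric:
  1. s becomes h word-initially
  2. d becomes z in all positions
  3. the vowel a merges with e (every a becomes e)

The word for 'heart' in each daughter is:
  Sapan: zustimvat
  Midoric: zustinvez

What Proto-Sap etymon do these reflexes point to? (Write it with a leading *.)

Position 9: Sapan has t, Midoric has z. Taking the neighbouring segments as reconstructed: Sapan t could go back to *t or *d; Midoric z could go back to *d or *z — the one source consistent with every daughter is *d.
Position 6: Sapan has m, Midoric has n. Midoric preserves n here (none of its changes turn any other segment into n), so the proto-segment is *n.
Position 8: Sapan has a, Midoric has e. Sapan preserves a here (none of its changes turn any other segment into a), so the proto-segment is *a.
The remaining positions agree across the daughters. Check the candidate against every language:
Sapan: *zustinvad > zustinvat > zustimvat  (by final devoicing, nasal place assimilation)
Midoric: *zustinvad
  zustinvad (rule 1 does not apply)
  zustinvad → zustinvaz   [unconditioned shift]
  zustinvaz → zustinvez   [vowel merger]
  giving Midoric zustinvez.
*zustinvad is the unique common source.

*zustinvad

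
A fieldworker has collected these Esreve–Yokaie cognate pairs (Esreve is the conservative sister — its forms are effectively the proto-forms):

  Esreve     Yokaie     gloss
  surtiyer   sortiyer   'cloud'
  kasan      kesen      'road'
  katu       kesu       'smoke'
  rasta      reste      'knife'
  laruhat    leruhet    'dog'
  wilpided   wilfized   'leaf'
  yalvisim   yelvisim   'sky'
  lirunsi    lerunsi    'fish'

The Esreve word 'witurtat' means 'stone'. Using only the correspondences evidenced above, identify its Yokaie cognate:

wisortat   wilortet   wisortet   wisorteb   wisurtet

wisortet

katu ~ kesu — Esreve t corresponds to Yokaie s between vowels (before a back vowel).
surtiyer ~ sortiyer — Esreve u corresponds to Yokaie o after a consonant, before r.
kasan ~ kesen, katu ~ kesu — Esreve a corresponds to Yokaie e after a consonant, before a consonant other than r, m, n, p, b, f, v.
Applying these to Esreve 'witurtat':
  witurtat → wisurtat   (t→s between vowels (before a back vowel))
  wisurtat → wisortat   (u→o after a consonant, before r)
  wisortat → wisortet   (a→e after a consonant, before a consonant other than r, m, n, p, b, f, v)
So the Yokaie cognate is 'wisortet'.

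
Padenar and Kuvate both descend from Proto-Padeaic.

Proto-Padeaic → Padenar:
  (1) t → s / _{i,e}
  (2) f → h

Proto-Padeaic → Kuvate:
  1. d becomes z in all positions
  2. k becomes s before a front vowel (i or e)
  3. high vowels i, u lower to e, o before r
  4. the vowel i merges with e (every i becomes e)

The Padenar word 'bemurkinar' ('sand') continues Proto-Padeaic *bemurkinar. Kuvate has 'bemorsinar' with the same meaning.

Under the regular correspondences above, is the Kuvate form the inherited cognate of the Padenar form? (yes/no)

no

Derive the expected Kuvate reflex of *bemurkinar:
Kuvate: *bemurkinar
  bemurkinar (rule 1 does not apply)
  bemurkinar → bemursinar   [palatalisation]
  bemursinar → bemorsinar   [pre-rhotic lowering]
  bemorsinar → bemorsenar   [vowel merger]
  giving Kuvate bemorsenar.
The regular Kuvate reflex would be 'bemorsenar', but the attested form is 'bemorsinar'. The correspondence is irregular, so they are not cognates (the Kuvate form has a different source).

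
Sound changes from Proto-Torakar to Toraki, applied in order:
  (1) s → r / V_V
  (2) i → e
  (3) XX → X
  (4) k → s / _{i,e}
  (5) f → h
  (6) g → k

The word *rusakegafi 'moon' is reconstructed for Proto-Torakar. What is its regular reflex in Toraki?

rurasekahe

Toraki: *rusakegafi > rurakegafi > rurakegafe > rurasegafe > rurasegahe > rurasekahe  (by rhotacism, vowel merger, palatalisation, unconditioned shift, unconditioned shift)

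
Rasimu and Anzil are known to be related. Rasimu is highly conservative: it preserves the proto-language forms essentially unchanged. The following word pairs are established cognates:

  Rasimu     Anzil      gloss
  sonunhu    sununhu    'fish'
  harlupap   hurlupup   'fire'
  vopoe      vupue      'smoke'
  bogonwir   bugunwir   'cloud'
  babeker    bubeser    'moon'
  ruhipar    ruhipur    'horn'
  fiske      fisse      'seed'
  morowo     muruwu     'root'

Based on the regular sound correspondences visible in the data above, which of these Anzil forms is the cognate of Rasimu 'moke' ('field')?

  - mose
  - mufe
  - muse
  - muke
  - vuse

muse

bogonwir ~ bugunwir, morowo ~ muruwu — Rasimu o corresponds to Anzil u after a consonant, before a consonant other than r, m, n, p, b, f, v.
babeker ~ bubeser — Rasimu k corresponds to Anzil s between vowels (before a front vowel).
Applying these to Rasimu 'moke':
  moke → muke   (o→u after a consonant, before a consonant other than r, m, n, p, b, f, v)
  muke → muse   (k→s between vowels (before a front vowel))
So the Anzil cognate is 'muse'.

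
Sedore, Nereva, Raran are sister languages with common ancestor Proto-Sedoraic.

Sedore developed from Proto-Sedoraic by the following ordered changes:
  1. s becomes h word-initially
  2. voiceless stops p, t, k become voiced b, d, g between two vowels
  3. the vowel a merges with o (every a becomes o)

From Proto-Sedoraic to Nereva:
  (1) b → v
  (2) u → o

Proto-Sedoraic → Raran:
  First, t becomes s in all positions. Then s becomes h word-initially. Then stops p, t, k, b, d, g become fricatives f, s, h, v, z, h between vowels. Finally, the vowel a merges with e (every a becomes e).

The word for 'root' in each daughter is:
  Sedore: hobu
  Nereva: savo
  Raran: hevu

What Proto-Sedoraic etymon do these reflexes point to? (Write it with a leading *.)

Position 4: Sedore has u, Nereva has o, Raran has u. Sedore preserves u here (none of its changes turn any other segment into u), so the proto-segment is *u.
Position 2: Sedore has o, Nereva has a, Raran has e. Nereva preserves a here (none of its changes turn any other segment into a), so the proto-segment is *a.
Position 3: Sedore has b, Nereva has v, Raran has v. Taking the neighbouring segments as reconstructed: Sedore b could go back to *p or *b; Nereva v could go back to *b or *v; Raran v could go back to *b or *v — the one source consistent with every daughter is *b.
Verify the candidate proto-form against each daughter:
Sedore: start from *sabu.
  rule 1 (debuccalisation): sabu → habu
  rule 2: no change — habu
  rule 3 (vowel merger): habu → hobu
  ⇒ Sedore hobu
Nereva: start from *sabu.
  rule 1 (unconditioned shift): sabu → savu
  rule 2 (vowel merger): savu → savo
  ⇒ Nereva savo
Raran: start from *sabu.
  rule 1: no change — sabu
  rule 2 (debuccalisation): sabu → habu
  rule 3 (intervocalic lenition): habu → havu
  rule 4 (vowel merger): havu → hevu
  ⇒ Raran hevu
No other proto-form is consistent with every reflex, so the reconstruction is *sabu.

*sabu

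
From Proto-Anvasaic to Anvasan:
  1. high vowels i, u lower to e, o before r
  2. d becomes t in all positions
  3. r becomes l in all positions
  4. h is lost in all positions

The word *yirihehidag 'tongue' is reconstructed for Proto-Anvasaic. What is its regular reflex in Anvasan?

yelieitag

Anvasan: start from *yirihehidag.
  rule 1 (pre-rhotic lowering): yirihehidag → yerihehidag
  rule 2 (unconditioned shift): yerihehidag → yerihehitag
  rule 3 (unconditioned shift): yerihehitag → yelihehitag
  rule 4 (h-loss): yelihehitag → yelieitag
  ⇒ Anvasan yelieitag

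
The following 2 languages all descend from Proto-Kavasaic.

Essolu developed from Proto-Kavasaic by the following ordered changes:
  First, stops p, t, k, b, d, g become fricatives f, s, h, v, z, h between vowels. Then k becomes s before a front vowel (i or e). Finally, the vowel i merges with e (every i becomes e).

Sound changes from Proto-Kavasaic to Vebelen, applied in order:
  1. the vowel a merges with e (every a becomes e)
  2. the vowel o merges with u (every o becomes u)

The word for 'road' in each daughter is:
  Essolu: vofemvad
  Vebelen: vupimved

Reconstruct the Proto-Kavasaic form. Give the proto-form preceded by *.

Position 2: Essolu has o, Vebelen has u. Essolu preserves o here (none of its changes turn any other segment into o), so the proto-segment is *o.
Position 4: Essolu has e, Vebelen has i. Vebelen preserves i here (none of its changes turn any other segment into i), so the proto-segment is *i.
Position 3: Essolu has f, Vebelen has p. Vebelen preserves p here (none of its changes turn any other segment into p), so the proto-segment is *p.
Continuing position by position gives *vopimvad; check it forward:
Essolu: *vopimvad
  vopimvad → vofimvad   [intervocalic lenition]
  vofimvad (rule 2 does not apply)
  vofimvad → vofemvad   [vowel merger]
  giving Essolu vofemvad.
Vebelen: *vopimvad > vopimved > vupimved  (by vowel merger, vowel merger)
Only *vopimvad yields all of Essolu vofemvad, Vebelen vupimved.

*vopimvad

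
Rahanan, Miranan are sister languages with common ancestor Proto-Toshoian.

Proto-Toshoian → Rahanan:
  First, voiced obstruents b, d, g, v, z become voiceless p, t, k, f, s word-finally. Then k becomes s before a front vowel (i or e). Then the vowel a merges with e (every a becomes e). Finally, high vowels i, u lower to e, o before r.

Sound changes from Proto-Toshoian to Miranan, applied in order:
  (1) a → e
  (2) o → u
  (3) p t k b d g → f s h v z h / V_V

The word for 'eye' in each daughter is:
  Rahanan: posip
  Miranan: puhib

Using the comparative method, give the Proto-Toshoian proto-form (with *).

*pokib

Position 5: Rahanan has p, Miranan has b. Miranan preserves b here (none of its changes turn any other segment into b), so the proto-segment is *b.
Position 2: Rahanan has o, Miranan has u. Taking the neighbouring segments as reconstructed: Rahanan o can only go back to *o; Miranan u could go back to *o or *u — the one source consistent with every daughter is *o.
This points to *pokib. Verify forward in each daughter:
Rahanan: start from *pokib.
  rule 1 (final devoicing): pokib → pokip
  rule 2 (palatalisation): pokip → posip
  rule 3: no change — posip
  rule 4: no change — posip
  ⇒ Rahanan posip
Miranan: *pokib
  pokib (rule 1 does not apply)
  pokib → pukib   [vowel merger]
  pukib → puhib   [intervocalic lenition]
  giving Miranan puhib.
Only *pokib yields all of Rahanan posip, Miranan puhib.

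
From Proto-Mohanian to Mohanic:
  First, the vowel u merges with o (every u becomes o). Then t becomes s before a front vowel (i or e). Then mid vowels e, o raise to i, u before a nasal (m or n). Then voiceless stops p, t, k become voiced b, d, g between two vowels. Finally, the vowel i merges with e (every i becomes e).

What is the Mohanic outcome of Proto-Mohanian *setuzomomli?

Mohanic: *setuzomomli
  setuzomomli → setozomomli   [vowel merger]
  setozomomli (rule 2 does not apply)
  setozomomli → setozumumli   [pre-nasal raising]
  setozumumli → sedozumumli   [intervocalic voicing]
  sedozumumli → sedozumumle   [vowel merger]
  giving Mohanic sedozumumle.

sedozumumle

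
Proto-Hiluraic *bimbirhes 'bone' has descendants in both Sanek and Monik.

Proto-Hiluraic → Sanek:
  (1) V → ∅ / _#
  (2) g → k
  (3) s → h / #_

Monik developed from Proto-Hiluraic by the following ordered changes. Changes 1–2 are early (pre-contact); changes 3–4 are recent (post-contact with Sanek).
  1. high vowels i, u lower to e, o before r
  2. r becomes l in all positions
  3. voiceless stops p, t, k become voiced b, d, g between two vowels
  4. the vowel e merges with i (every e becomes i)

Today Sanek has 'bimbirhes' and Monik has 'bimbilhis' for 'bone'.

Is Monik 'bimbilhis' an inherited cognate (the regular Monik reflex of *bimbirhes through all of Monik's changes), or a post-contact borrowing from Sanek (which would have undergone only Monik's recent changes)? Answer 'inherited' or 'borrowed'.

inherited

If inherited, *bimbirhes would pass through all of Monik's changes:
Monik: *bimbirhes
  bimbirhes → bimberhes   [pre-rhotic lowering]
  bimberhes → bimbelhes   [unconditioned shift]
  bimbelhes (rule 3 does not apply)
  bimbelhes → bimbilhis   [vowel merger]
  giving Monik bimbilhis.
If borrowed from Sanek 'bimbirhes' after the early changes, it would undergo only the recent ones:
  rule 3 (intervocalic voicing): no change (bimbirhes)
  rule 4 (vowel merger): bimbirhes → bimbirhis
  ⇒ as a loan: bimbirhis
Monik 'bimbilhis' matches the inherited outcome exactly, so it is an inherited cognate, not a loan.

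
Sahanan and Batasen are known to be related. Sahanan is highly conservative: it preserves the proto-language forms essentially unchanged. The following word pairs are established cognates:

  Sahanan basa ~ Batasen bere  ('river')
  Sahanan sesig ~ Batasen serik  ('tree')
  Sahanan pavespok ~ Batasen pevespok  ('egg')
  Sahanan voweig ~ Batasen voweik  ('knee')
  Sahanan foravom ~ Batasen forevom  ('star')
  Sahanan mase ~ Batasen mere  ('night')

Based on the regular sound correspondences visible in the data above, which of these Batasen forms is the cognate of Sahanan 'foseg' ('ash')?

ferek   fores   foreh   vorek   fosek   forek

mase ~ mere — Sahanan s corresponds to Batasen r between vowels (before a front vowel).
sesig ~ serik, voweig ~ voweik — Sahanan g corresponds to Batasen k word-finally.
Applying these to Sahanan 'foseg':
  foseg → foreg   (s→r between vowels (before a front vowel))
  foreg → forek   (g→k word-finally)
So the Batasen cognate is 'forek'.

forek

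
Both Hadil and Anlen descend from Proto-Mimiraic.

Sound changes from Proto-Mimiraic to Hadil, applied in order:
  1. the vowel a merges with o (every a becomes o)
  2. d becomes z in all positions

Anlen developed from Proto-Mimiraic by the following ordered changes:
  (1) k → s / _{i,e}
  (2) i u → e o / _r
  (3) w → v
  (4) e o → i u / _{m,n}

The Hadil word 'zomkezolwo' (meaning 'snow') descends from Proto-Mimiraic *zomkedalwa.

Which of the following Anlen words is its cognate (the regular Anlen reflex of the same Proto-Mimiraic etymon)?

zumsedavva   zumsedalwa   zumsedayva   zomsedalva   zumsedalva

Anlen: *zomkedalwa
  zomkedalwa → zomsedalwa   [palatalisation]
  zomsedalwa (rule 2 does not apply)
  zomsedalwa → zomsedalva   [unconditioned shift]
  zomsedalva → zumsedalva   [pre-nasal raising]
  giving Anlen zumsedalva.
Only 'zumsedalva' matches the regular Anlen development of *zomkedalwa.

zumsedalva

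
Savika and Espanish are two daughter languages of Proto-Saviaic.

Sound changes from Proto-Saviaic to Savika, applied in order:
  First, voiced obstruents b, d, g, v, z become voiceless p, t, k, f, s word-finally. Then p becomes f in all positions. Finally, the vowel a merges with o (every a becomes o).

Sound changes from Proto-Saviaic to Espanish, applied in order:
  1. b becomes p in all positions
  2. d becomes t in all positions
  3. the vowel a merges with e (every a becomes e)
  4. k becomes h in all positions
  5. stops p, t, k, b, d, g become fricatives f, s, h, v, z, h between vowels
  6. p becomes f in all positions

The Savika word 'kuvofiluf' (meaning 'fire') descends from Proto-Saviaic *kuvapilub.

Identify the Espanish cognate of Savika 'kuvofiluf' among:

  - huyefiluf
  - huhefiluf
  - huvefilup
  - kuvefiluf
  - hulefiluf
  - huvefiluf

Espanish: *kuvapilub
  kuvapilub → kuvapilup   [unconditioned shift]
  kuvapilup (rule 2 does not apply)
  kuvapilup → kuvepilup   [vowel merger]
  kuvepilup → huvepilup   [unconditioned shift]
  huvepilup → huvefilup   [intervocalic lenition]
  huvefilup → huvefiluf   [unconditioned shift]
  giving Espanish huvefiluf.
Among the options, 'huvefiluf' alone shows every Espanish change applied in order.

huvefiluf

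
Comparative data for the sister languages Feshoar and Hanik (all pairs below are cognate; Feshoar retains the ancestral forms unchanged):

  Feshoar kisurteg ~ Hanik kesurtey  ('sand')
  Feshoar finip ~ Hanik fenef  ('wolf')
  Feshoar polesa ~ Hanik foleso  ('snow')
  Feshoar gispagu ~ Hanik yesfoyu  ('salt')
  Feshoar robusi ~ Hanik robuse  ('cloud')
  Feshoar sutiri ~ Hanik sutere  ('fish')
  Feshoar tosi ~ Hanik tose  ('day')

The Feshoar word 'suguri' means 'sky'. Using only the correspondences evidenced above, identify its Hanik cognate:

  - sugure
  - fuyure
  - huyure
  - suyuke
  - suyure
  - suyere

gispagu ~ yesfoyu — Feshoar g corresponds to Hanik y between vowels (before a back vowel).
robusi ~ robuse, sutiri ~ sutere — Feshoar i corresponds to Hanik e word-finally.
Applying these to Feshoar 'suguri':
  suguri → suyuri   (g→y between vowels (before a back vowel))
  suyuri → suyure   (i→e word-finally)
So the Hanik cognate is 'suyure'.

suyure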